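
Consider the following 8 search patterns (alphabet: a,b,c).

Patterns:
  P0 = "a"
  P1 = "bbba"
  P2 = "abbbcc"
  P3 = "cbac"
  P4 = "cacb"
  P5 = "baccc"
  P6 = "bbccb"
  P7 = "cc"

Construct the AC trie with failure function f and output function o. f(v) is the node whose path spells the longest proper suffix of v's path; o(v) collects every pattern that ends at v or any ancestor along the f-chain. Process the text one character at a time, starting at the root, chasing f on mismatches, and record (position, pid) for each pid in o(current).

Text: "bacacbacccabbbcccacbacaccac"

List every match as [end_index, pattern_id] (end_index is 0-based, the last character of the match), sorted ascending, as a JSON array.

Construct AC machine:
Trie (insert patterns):
  n0 'ε': a→1 b→2 c→11
  n1 'a': b→6  [P0 ends]
  n2 'b': a→18 b→3
  n3 'bb': b→4 c→22
  n4 'bbb': a→5
  n5 'bbba': ·  [P1 ends]
  n6 'ab': b→7
  n7 'abb': b→8
  n8 'abbb': c→9
  n9 'abbbc': c→10
  n10 'abbbcc': ·  [P2 ends]
  n11 'c': a→15 b→12 c→25
  n12 'cb': a→13
  n13 'cba': c→14
  n14 'cbac': ·  [P3 ends]
  n15 'ca': c→16
  n16 'cac': b→17
  n17 'cacb': ·  [P4 ends]
  n18 'ba': c→19
  n19 'bac': c→20
  n20 'bacc': c→21
  n21 'baccc': ·  [P5 ends]
  n22 'bbc': c→23
  n23 'bbcc': b→24
  n24 'bbccb': ·  [P6 ends]
  n25 'cc': ·  [P7 ends]

BFS fail/out derivation:
  fail(1) 'a': from fail(0)=0 chase 'a': 0 ⇒ 0;  out={0}∪out(0)={0}
  fail(2) 'b': from fail(0)=0 chase 'b': 0 ⇒ 0;  out=∅∪out(0)=∅
  fail(11) 'c': from fail(0)=0 chase 'c': 0 ⇒ 0;  out=∅∪out(0)=∅
  fail(3) 'bb': from fail(2)=0 chase 'b': 0 ⇒ 2;  out=∅∪out(2)=∅
  fail(6) 'ab': from fail(1)=0 chase 'b': 0 ⇒ 2;  out=∅∪out(2)=∅
  fail(12) 'cb': from fail(11)=0 chase 'b': 0 ⇒ 2;  out=∅∪out(2)=∅
  fail(15) 'ca': from fail(11)=0 chase 'a': 0 ⇒ 1;  out=∅∪out(1)={0}
  fail(18) 'ba': from fail(2)=0 chase 'a': 0 ⇒ 1;  out=∅∪out(1)={0}
  fail(25) 'cc': from fail(11)=0 chase 'c': 0 ⇒ 11;  out={7}∪out(11)={7}
  fail(4) 'bbb': from fail(3)=2 chase 'b': 2 ⇒ 3;  out=∅∪out(3)=∅
  fail(7) 'abb': from fail(6)=2 chase 'b': 2 ⇒ 3;  out=∅∪out(3)=∅
  fail(13) 'cba': from fail(12)=2 chase 'a': 2 ⇒ 18;  out=∅∪out(18)={0}
  fail(16) 'cac': from fail(15)=1 chase 'c': 1→0 ⇒ 11;  out=∅∪out(11)=∅
  fail(19) 'bac': from fail(18)=1 chase 'c': 1→0 ⇒ 11;  out=∅∪out(11)=∅
  fail(22) 'bbc': from fail(3)=2 chase 'c': 2→0 ⇒ 11;  out=∅∪out(11)=∅
  fail(5) 'bbba': from fail(4)=3 chase 'a': 3→2 ⇒ 18;  out={1}∪out(18)={0,1}
  fail(8) 'abbb': from fail(7)=3 chase 'b': 3 ⇒ 4;  out=∅∪out(4)=∅
  fail(14) 'cbac': from fail(13)=18 chase 'c': 18 ⇒ 19;  out={3}∪out(19)={3}
  fail(17) 'cacb': from fail(16)=11 chase 'b': 11 ⇒ 12;  out={4}∪out(12)={4}
  fail(20) 'bacc': from fail(19)=11 chase 'c': 11 ⇒ 25;  out=∅∪out(25)={7}
  fail(23) 'bbcc': from fail(22)=11 chase 'c': 11 ⇒ 25;  out=∅∪out(25)={7}
  fail(9) 'abbbc': from fail(8)=4 chase 'c': 4→3 ⇒ 22;  out=∅∪out(22)=∅
  fail(21) 'baccc': from fail(20)=25 chase 'c': 25→11 ⇒ 25;  out={5}∪out(25)={5,7}
  fail(24) 'bbccb': from fail(23)=25 chase 'b': 25→11 ⇒ 12;  out={6}∪out(12)={6}
  fail(10) 'abbbcc': from fail(9)=22 chase 'c': 22 ⇒ 23;  out={2}∪out(23)={2,7}

Text stream:
i=0 'b': node 0→2
i=1 'a': node 2→18  emit P0@[1:1]
i=2 'c': node 18→19
i=3 'a': node 19→15 (via fail)  emit P0@[3:3]
i=4 'c': node 15→16
i=5 'b': node 16→17  emit P4@[2:5]
i=6 'a': node 17→13 (via fail)  emit P0@[6:6]
i=7 'c': node 13→14  emit P3@[4:7]
i=8 'c': node 14→20 (via fail)  emit P7@[7:8]
i=9 'c': node 20→21  emit P5@[5:9],P7@[8:9]
i=10 'a': node 21→15 (via fail)  emit P0@[10:10]
i=11 'b': node 15→6 (via fail)
i=12 'b': node 6→7
i=13 'b': node 7→8
i=14 'c': node 8→9
i=15 'c': node 9→10  emit P2@[10:15],P7@[14:15]
i=16 'c': node 10→25 (via fail)  emit P7@[15:16]
i=17 'a': node 25→15 (via fail)  emit P0@[17:17]
i=18 'c': node 15→16
i=19 'b': node 16→17  emit P4@[16:19]
i=20 'a': node 17→13 (via fail)  emit P0@[20:20]
i=21 'c': node 13→14  emit P3@[18:21]
i=22 'a': node 14→15 (via fail)  emit P0@[22:22]
i=23 'c': node 15→16
i=24 'c': node 16→25 (via fail)  emit P7@[23:24]
i=25 'a': node 25→15 (via fail)  emit P0@[25:25]
i=26 'c': node 15→16

Matches: [[1,0],[3,0],[5,4],[6,0],[7,3],[8,7],[9,5],[9,7],[10,0],[15,2],[15,7],[16,7],[17,0],[19,4],[20,0],[21,3],[22,0],[24,7],[25,0]]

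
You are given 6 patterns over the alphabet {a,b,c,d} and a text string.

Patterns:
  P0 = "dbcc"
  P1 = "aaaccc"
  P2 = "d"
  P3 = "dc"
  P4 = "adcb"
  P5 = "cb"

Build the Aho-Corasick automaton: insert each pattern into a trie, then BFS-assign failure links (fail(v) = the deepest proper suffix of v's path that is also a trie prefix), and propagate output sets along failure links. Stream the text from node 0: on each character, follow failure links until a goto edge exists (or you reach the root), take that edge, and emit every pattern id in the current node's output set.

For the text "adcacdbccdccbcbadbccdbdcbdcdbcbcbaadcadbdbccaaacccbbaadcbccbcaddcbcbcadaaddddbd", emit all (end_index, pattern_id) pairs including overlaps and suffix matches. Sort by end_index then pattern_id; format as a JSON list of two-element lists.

Build automaton:
Trie (insert patterns):
  n0 'ε': a→5 c→15 d→1
  n1 'd': b→2 c→11  [P2 ends]
  n2 'db': c→3
  n3 'dbc': c→4
  n4 'dbcc': ·  [P0 ends]
  n5 'a': a→6 d→12
  n6 'aa': a→7
  n7 'aaa': c→8
  n8 'aaac': c→9
  n9 'aaacc': c→10
  n10 'aaaccc': ·  [P1 ends]
  n11 'dc': ·  [P3 ends]
  n12 'ad': c→13
  n13 'adc': b→14
  n14 'adcb': ·  [P4 ends]
  n15 'c': b→16
  n16 'cb': ·  [P5 ends]

Failure links (BFS by depth):
  fail(1) 'd': from fail(0)=0 chase 'd': 0 ⇒ 0;  out={2}∪out(0)={2}
  fail(5) 'a': from fail(0)=0 chase 'a': 0 ⇒ 0;  out=∅∪out(0)=∅
  fail(15) 'c': from fail(0)=0 chase 'c': 0 ⇒ 0;  out=∅∪out(0)=∅
  fail(2) 'db': from fail(1)=0 chase 'b': 0 ⇒ 0;  out=∅∪out(0)=∅
  fail(6) 'aa': from fail(5)=0 chase 'a': 0 ⇒ 5;  out=∅∪out(5)=∅
  fail(11) 'dc': from fail(1)=0 chase 'c': 0 ⇒ 15;  out={3}∪out(15)={3}
  fail(12) 'ad': from fail(5)=0 chase 'd': 0 ⇒ 1;  out=∅∪out(1)={2}
  fail(16) 'cb': from fail(15)=0 chase 'b': 0 ⇒ 0;  out={5}∪out(0)={5}
  fail(3) 'dbc': from fail(2)=0 chase 'c': 0 ⇒ 15;  out=∅∪out(15)=∅
  fail(7) 'aaa': from fail(6)=5 chase 'a': 5 ⇒ 6;  out=∅∪out(6)=∅
  fail(13) 'adc': from fail(12)=1 chase 'c': 1 ⇒ 11;  out=∅∪out(11)={3}
  fail(4) 'dbcc': from fail(3)=15 chase 'c': 15→0 ⇒ 15;  out={0}∪out(15)={0}
  fail(8) 'aaac': from fail(7)=6 chase 'c': 6→5→0 ⇒ 15;  out=∅∪out(15)=∅
  fail(14) 'adcb': from fail(13)=11 chase 'b': 11→15 ⇒ 16;  out={4}∪out(16)={4,5}
  fail(9) 'aaacc': from fail(8)=15 chase 'c': 15→0 ⇒ 15;  out=∅∪out(15)=∅
  fail(10) 'aaaccc': from fail(9)=15 chase 'c': 15→0 ⇒ 15;  out={1}∪out(15)={1}

Scan:
i=0 'a': node 0→5
i=1 'd': node 5→12  → match P2@[1:1]
i=2 'c': node 12→13  → match P3@[1:2]
i=3 'a': node 13→5 ·f
i=4 'c': node 5→15 ·f
i=5 'd': node 15→1 ·f  → match P2@[5:5]
i=6 'b': node 1→2
i=7 'c': node 2→3
i=8 'c': node 3→4  → match P0@[5:8]
i=9 'd': node 4→1 ·f  → match P2@[9:9]
i=10 'c': node 1→11  → match P3@[9:10]
i=11 'c': node 11→15 ·f
i=12 'b': node 15→16  → match P5@[11:12]
i=13 'c': node 16→15 ·f
i=14 'b': node 15→16  → match P5@[13:14]
i=15 'a': node 16→5 ·f
i=16 'd': node 5→12  → match P2@[16:16]
i=17 'b': node 12→2 ·f
i=18 'c': node 2→3
i=19 'c': node 3→4  → match P0@[16:19]
i=20 'd': node 4→1 ·f  → match P2@[20:20]
i=21 'b': node 1→2
i=22 'd': node 2→1 ·f  → match P2@[22:22]
i=23 'c': node 1→11  → match P3@[22:23]
i=24 'b': node 11→16 ·f  → match P5@[23:24]
i=25 'd': node 16→1 ·f  → match P2@[25:25]
i=26 'c': node 1→11  → match P3@[25:26]
i=27 'd': node 11→1 ·f  → match P2@[27:27]
i=28 'b': node 1→2
i=29 'c': node 2→3
i=30 'b': node 3→16 ·f  → match P5@[29:30]
i=31 'c': node 16→15 ·f
i=32 'b': node 15→16  → match P5@[31:32]
i=33 'a': node 16→5 ·f
i=34 'a': node 5→6
i=35 'd': node 6→12 ·f  → match P2@[35:35]
i=36 'c': node 12→13  → match P3@[35:36]
i=37 'a': node 13→5 ·f
i=38 'd': node 5→12  → match P2@[38:38]
i=39 'b': node 12→2 ·f
i=40 'd': node 2→1 ·f  → match P2@[40:40]
i=41 'b': node 1→2
i=42 'c': node 2→3
i=43 'c': node 3→4  → match P0@[40:43]
i=44 'a': node 4→5 ·f
i=45 'a': node 5→6
i=46 'a': node 6→7
i=47 'c': node 7→8
i=48 'c': node 8→9
i=49 'c': node 9→10  → match P1@[44:49]
i=50 'b': node 10→16 ·f  → match P5@[49:50]
i=51 'b': node 16→0 ·f
i=52 'a': node 0→5
i=53 'a': node 5→6
i=54 'd': node 6→12 ·f  → match P2@[54:54]
i=55 'c': node 12→13  → match P3@[54:55]
i=56 'b': node 13→14  → match P4@[53:56],P5@[55:56]
i=57 'c': node 14→15 ·f
i=58 'c': node 15→15 ·f
i=59 'b': node 15→16  → match P5@[58:59]
i=60 'c': node 16→15 ·f
i=61 'a': node 15→5 ·f
i=62 'd': node 5→12  → match P2@[62:62]
i=63 'd': node 12→1 ·f  → match P2@[63:63]
i=64 'c': node 1→11  → match P3@[63:64]
i=65 'b': node 11→16 ·f  → match P5@[64:65]
i=66 'c': node 16→15 ·f
i=67 'b': node 15→16  → match P5@[66:67]
i=68 'c': node 16→15 ·f
i=69 'a': node 15→5 ·f
i=70 'd': node 5→12  → match P2@[70:70]
i=71 'a': node 12→5 ·f
i=72 'a': node 5→6
i=73 'd': node 6→12 ·f  → match P2@[73:73]
i=74 'd': node 12→1 ·f  → match P2@[74:74]
i=75 'd': node 1→1 ·f  → match P2@[75:75]
i=76 'd': node 1→1 ·f  → match P2@[76:76]
i=77 'b': node 1→2
i=78 'd': node 2→1 ·f  → match P2@[78:78]

All matches (sorted): [[1,2],[2,3],[5,2],[8,0],[9,2],[10,3],[12,5],[14,5],[16,2],[19,0],[20,2],[22,2],[23,3],[24,5],[25,2],[26,3],[27,2],[30,5],[32,5],[35,2],[36,3],[38,2],[40,2],[43,0],[49,1],[50,5],[54,2],[55,3],[56,4],[56,5],[59,5],[62,2],[63,2],[64,3],[65,5],[67,5],[70,2],[73,2],[74,2],[75,2],[76,2],[78,2]]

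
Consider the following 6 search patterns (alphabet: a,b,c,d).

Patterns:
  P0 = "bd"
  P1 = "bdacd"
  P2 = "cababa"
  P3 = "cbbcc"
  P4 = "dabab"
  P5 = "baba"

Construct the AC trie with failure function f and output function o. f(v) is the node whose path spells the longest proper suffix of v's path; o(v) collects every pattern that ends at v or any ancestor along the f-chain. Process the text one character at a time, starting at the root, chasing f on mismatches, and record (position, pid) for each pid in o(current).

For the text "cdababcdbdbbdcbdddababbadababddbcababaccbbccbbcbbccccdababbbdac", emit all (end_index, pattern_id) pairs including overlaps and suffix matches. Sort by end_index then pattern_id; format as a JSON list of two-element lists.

Build:
Trie nodes:
  n0 'ε': b→1 c→6 d→16
  n1 'b': a→21 d→2
  n2 'bd': a→3  ←P0
  n3 'bda': c→4
  n4 'bdac': d→5
  n5 'bdacd': ·  ←P1
  n6 'c': a→7 b→12
  n7 'ca': b→8
  n8 'cab': a→9
  n9 'caba': b→10
  n10 'cabab': a→11
  n11 'cababa': ·  ←P2
  n12 'cb': b→13
  n13 'cbb': c→14
  n14 'cbbc': c→15
  n15 'cbbcc': ·  ←P3
  n16 'd': a→17
  n17 'da': b→18
  n18 'dab': a→19
  n19 'daba': b→20
  n20 'dabab': ·  ←P4
  n21 'ba': b→22
  n22 'bab': a→23
  n23 'baba': ·  ←P5

BFS fail/out derivation:
  fail(1) 'b': from fail(0)=0 chase 'b': 0 ⇒ 0;  out=∅∪out(0)=∅
  fail(6) 'c': from fail(0)=0 chase 'c': 0 ⇒ 0;  out=∅∪out(0)=∅
  fail(16) 'd': from fail(0)=0 chase 'd': 0 ⇒ 0;  out=∅∪out(0)=∅
  fail(2) 'bd': from fail(1)=0 chase 'd': 0 ⇒ 16;  out={0}∪out(16)={0}
  fail(7) 'ca': from fail(6)=0 chase 'a': 0 ⇒ 0;  out=∅∪out(0)=∅
  fail(12) 'cb': from fail(6)=0 chase 'b': 0 ⇒ 1;  out=∅∪out(1)=∅
  fail(17) 'da': from fail(16)=0 chase 'a': 0 ⇒ 0;  out=∅∪out(0)=∅
  fail(21) 'ba': from fail(1)=0 chase 'a': 0 ⇒ 0;  out=∅∪out(0)=∅
  fail(3) 'bda': from fail(2)=16 chase 'a': 16 ⇒ 17;  out=∅∪out(17)=∅
  fail(8) 'cab': from fail(7)=0 chase 'b': 0 ⇒ 1;  out=∅∪out(1)=∅
  fail(13) 'cbb': from fail(12)=1 chase 'b': 1→0 ⇒ 1;  out=∅∪out(1)=∅
  fail(18) 'dab': from fail(17)=0 chase 'b': 0 ⇒ 1;  out=∅∪out(1)=∅
  fail(22) 'bab': from fail(21)=0 chase 'b': 0 ⇒ 1;  out=∅∪out(1)=∅
  fail(4) 'bdac': from fail(3)=17 chase 'c': 17→0 ⇒ 6;  out=∅∪out(6)=∅
  fail(9) 'caba': from fail(8)=1 chase 'a': 1 ⇒ 21;  out=∅∪out(21)=∅
  fail(14) 'cbbc': from fail(13)=1 chase 'c': 1→0 ⇒ 6;  out=∅∪out(6)=∅
  fail(19) 'daba': from fail(18)=1 chase 'a': 1 ⇒ 21;  out=∅∪out(21)=∅
  fail(23) 'baba': from fail(22)=1 chase 'a': 1 ⇒ 21;  out={5}∪out(21)={5}
  fail(5) 'bdacd': from fail(4)=6 chase 'd': 6→0 ⇒ 16;  out={1}∪out(16)={1}
  fail(10) 'cabab': from fail(9)=21 chase 'b': 21 ⇒ 22;  out=∅∪out(22)=∅
  fail(15) 'cbbcc': from fail(14)=6 chase 'c': 6→0 ⇒ 6;  out={3}∪out(6)={3}
  fail(20) 'dabab': from fail(19)=21 chase 'b': 21 ⇒ 22;  out={4}∪out(22)={4}
  fail(11) 'cababa': from fail(10)=22 chase 'a': 22 ⇒ 23;  out={2}∪out(23)={2,5}

Text stream:
i=0 'c': node 0→6
i=1 'd': node 6→16 ·f
i=2 'a': node 16→17
i=3 'b': node 17→18
i=4 'a': node 18→19
i=5 'b': node 19→20  ** P4@[1:5]
i=6 'c': node 20→6 ·f
i=7 'd': node 6→16 ·f
i=8 'b': node 16→1 ·f
i=9 'd': node 1→2  ** P0@[8:9]
i=10 'b': node 2→1 ·f
i=11 'b': node 1→1 ·f
i=12 'd': node 1→2  ** P0@[11:12]
i=13 'c': node 2→6 ·f
i=14 'b': node 6→12
i=15 'd': node 12→2 ·f  ** P0@[14:15]
i=16 'd': node 2→16 ·f
i=17 'd': node 16→16 ·f
i=18 'a': node 16→17
i=19 'b': node 17→18
i=20 'a': node 18→19
i=21 'b': node 19→20  ** P4@[17:21]
i=22 'b': node 20→1 ·f
i=23 'a': node 1→21
i=24 'd': node 21→16 ·f
i=25 'a': node 16→17
i=26 'b': node 17→18
i=27 'a': node 18→19
i=28 'b': node 19→20  ** P4@[24:28]
i=29 'd': node 20→2 ·f  ** P0@[28:29]
i=30 'd': node 2→16 ·f
i=31 'b': node 16→1 ·f
i=32 'c': node 1→6 ·f
i=33 'a': node 6→7
i=34 'b': node 7→8
i=35 'a': node 8→9
i=36 'b': node 9→10
i=37 'a': node 10→11  ** P2@[32:37],P5@[34:37]
i=38 'c': node 11→6 ·f
i=39 'c': node 6→6 ·f
i=40 'b': node 6→12
i=41 'b': node 12→13
i=42 'c': node 13→14
i=43 'c': node 14→15  ** P3@[39:43]
i=44 'b': node 15→12 ·f
i=45 'b': node 12→13
i=46 'c': node 13→14
i=47 'b': node 14→12 ·f
i=48 'b': node 12→13
i=49 'c': node 13→14
i=50 'c': node 14→15  ** P3@[46:50]
i=51 'c': node 15→6 ·f
i=52 'c': node 6→6 ·f
i=53 'd': node 6→16 ·f
i=54 'a': node 16→17
i=55 'b': node 17→18
i=56 'a': node 18→19
i=57 'b': node 19→20  ** P4@[53:57]
i=58 'b': node 20→1 ·f
i=59 'b': node 1→1 ·f
i=60 'd': node 1→2  ** P0@[59:60]
i=61 'a': node 2→3
i=62 'c': node 3→4

Result: [[5,4],[9,0],[12,0],[15,0],[21,4],[28,4],[29,0],[37,2],[37,5],[43,3],[50,3],[57,4],[60,0]]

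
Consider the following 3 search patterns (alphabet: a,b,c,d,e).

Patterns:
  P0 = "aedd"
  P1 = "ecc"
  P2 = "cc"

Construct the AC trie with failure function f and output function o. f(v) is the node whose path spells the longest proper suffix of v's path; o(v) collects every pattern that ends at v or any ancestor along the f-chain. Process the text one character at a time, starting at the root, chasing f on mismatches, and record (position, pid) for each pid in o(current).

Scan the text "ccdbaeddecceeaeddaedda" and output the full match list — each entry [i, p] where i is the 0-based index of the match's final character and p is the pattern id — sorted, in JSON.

Build:
Trie (insert patterns):
  0='ε' goto a→1 c→8 e→5
  1='a' goto e→2
  2='ae' goto d→3
  3='aed' goto d→4
  4='aedd' goto ·  ←P0
  5='e' goto c→6
  6='ec' goto c→7
  7='ecc' goto ·  ←P1
  8='c' goto c→9
  9='cc' goto ·  ←P2

BFS fail/out derivation:
  fail(1) 'a': from fail(0)=0 chase 'a': 0 ⇒ 0;  out=∅∪out(0)=∅
  fail(5) 'e': from fail(0)=0 chase 'e': 0 ⇒ 0;  out=∅∪out(0)=∅
  fail(8) 'c': from fail(0)=0 chase 'c': 0 ⇒ 0;  out=∅∪out(0)=∅
  fail(2) 'ae': from fail(1)=0 chase 'e': 0 ⇒ 5;  out=∅∪out(5)=∅
  fail(6) 'ec': from fail(5)=0 chase 'c': 0 ⇒ 8;  out=∅∪out(8)=∅
  fail(9) 'cc': from fail(8)=0 chase 'c': 0 ⇒ 8;  out={2}∪out(8)={2}
  fail(3) 'aed': from fail(2)=5 chase 'd': 5→0 ⇒ 0;  out=∅∪out(0)=∅
  fail(7) 'ecc': from fail(6)=8 chase 'c': 8 ⇒ 9;  out={1}∪out(9)={1,2}
  fail(4) 'aedd': from fail(3)=0 chase 'd': 0 ⇒ 0;  out={0}∪out(0)={0}

Run:
i=0 'c': node 0→8
i=1 'c': node 8→9  → match P2@[0:1]
i=2 'd': node 9→0 (via fail)
i=3 'b': node 0→0
i=4 'a': node 0→1
i=5 'e': node 1→2
i=6 'd': node 2→3
i=7 'd': node 3→4  → match P0@[4:7]
i=8 'e': node 4→5 (via fail)
i=9 'c': node 5→6
i=10 'c': node 6→7  → match P1@[8:10],P2@[9:10]
i=11 'e': node 7→5 (via fail)
i=12 'e': node 5→5 (via fail)
i=13 'a': node 5→1 (via fail)
i=14 'e': node 1→2
i=15 'd': node 2→3
i=16 'd': node 3→4  → match P0@[13:16]
i=17 'a': node 4→1 (via fail)
i=18 'e': node 1→2
i=19 'd': node 2→3
i=20 'd': node 3→4  → match P0@[17:20]
i=21 'a': node 4→1 (via fail)

Matches: [[1,2],[7,0],[10,1],[10,2],[16,0],[20,0]]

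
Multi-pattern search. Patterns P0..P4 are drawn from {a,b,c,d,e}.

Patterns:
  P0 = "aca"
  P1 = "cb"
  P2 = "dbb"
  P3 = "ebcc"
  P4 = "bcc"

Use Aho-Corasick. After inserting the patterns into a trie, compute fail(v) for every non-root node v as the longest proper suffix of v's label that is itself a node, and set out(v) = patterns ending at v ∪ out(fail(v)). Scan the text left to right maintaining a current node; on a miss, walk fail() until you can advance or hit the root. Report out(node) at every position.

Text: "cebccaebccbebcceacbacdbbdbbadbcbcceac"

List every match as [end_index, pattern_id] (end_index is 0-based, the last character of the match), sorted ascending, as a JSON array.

Build automaton:
Trie (insert patterns):
  0='ε' goto a→1 b→13 c→4 d→6 e→9
  1='a' goto c→2
  2='ac' goto a→3
  3='aca' goto ·  ←P0
  4='c' goto b→5
  5='cb' goto ·  ←P1
  6='d' goto b→7
  7='db' goto b→8
  8='dbb' goto ·  ←P2
  9='e' goto b→10
  10='eb' goto c→11
  11='ebc' goto c→12
  12='ebcc' goto ·  ←P3
  13='b' goto c→14
  14='bc' goto c→15
  15='bcc' goto ·  ←P4

Failure links (BFS by depth):
  n1('a'): parent n0 fail=0; on 'a' 0 → fail=0;  out ∅∪∅=∅
  n4('c'): parent n0 fail=0; on 'c' 0 → fail=0;  out ∅∪∅=∅
  n6('d'): parent n0 fail=0; on 'd' 0 → fail=0;  out ∅∪∅=∅
  n9('e'): parent n0 fail=0; on 'e' 0 → fail=0;  out ∅∪∅=∅
  n13('b'): parent n0 fail=0; on 'b' 0 → fail=0;  out ∅∪∅=∅
  n2('ac'): parent n1 fail=0; on 'c' 0 → fail=4;  out ∅∪∅=∅
  n5('cb'): parent n4 fail=0; on 'b' 0 → fail=13;  out {1}∪∅={1}
  n7('db'): parent n6 fail=0; on 'b' 0 → fail=13;  out ∅∪∅=∅
  n10('eb'): parent n9 fail=0; on 'b' 0 → fail=13;  out ∅∪∅=∅
  n14('bc'): parent n13 fail=0; on 'c' 0 → fail=4;  out ∅∪∅=∅
  n3('aca'): parent n2 fail=4; on 'a' 4→0 → fail=1;  out {0}∪∅={0}
  n8('dbb'): parent n7 fail=13; on 'b' 13→0 → fail=13;  out {2}∪∅={2}
  n11('ebc'): parent n10 fail=13; on 'c' 13 → fail=14;  out ∅∪∅=∅
  n15('bcc'): parent n14 fail=4; on 'c' 4→0 → fail=4;  out {4}∪∅={4}
  n12('ebcc'): parent n11 fail=14; on 'c' 14 → fail=15;  out {3}∪{4}={3,4}

Text stream:
[0] read 'c'  n0⇒n4
[1] read 'e'  n4⇒n9 ·f
[2] read 'b'  n9⇒n10
[3] read 'c'  n10⇒n11
[4] read 'c'  n11⇒n12  emit P3@[1:4],P4@[2:4]
[5] read 'a'  n12⇒n1 ·f
[6] read 'e'  n1⇒n9 ·f
[7] read 'b'  n9⇒n10
[8] read 'c'  n10⇒n11
[9] read 'c'  n11⇒n12  emit P3@[6:9],P4@[7:9]
[10] read 'b'  n12⇒n5 ·f  emit P1@[9:10]
[11] read 'e'  n5⇒n9 ·f
[12] read 'b'  n9⇒n10
[13] read 'c'  n10⇒n11
[14] read 'c'  n11⇒n12  emit P3@[11:14],P4@[12:14]
[15] read 'e'  n12⇒n9 ·f
[16] read 'a'  n9⇒n1 ·f
[17] read 'c'  n1⇒n2
[18] read 'b'  n2⇒n5 ·f  emit P1@[17:18]
[19] read 'a'  n5⇒n1 ·f
[20] read 'c'  n1⇒n2
[21] read 'd'  n2⇒n6 ·f
[22] read 'b'  n6⇒n7
[23] read 'b'  n7⇒n8  emit P2@[21:23]
[24] read 'd'  n8⇒n6 ·f
[25] read 'b'  n6⇒n7
[26] read 'b'  n7⇒n8  emit P2@[24:26]
[27] read 'a'  n8⇒n1 ·f
[28] read 'd'  n1⇒n6 ·f
[29] read 'b'  n6⇒n7
[30] read 'c'  n7⇒n14 ·f
[31] read 'b'  n14⇒n5 ·f  emit P1@[30:31]
[32] read 'c'  n5⇒n14 ·f
[33] read 'c'  n14⇒n15  emit P4@[31:33]
[34] read 'e'  n15⇒n9 ·f
[35] read 'a'  n9⇒n1 ·f
[36] read 'c'  n1⇒n2

Matches: [[4,3],[4,4],[9,3],[9,4],[10,1],[14,3],[14,4],[18,1],[23,2],[26,2],[31,1],[33,4]]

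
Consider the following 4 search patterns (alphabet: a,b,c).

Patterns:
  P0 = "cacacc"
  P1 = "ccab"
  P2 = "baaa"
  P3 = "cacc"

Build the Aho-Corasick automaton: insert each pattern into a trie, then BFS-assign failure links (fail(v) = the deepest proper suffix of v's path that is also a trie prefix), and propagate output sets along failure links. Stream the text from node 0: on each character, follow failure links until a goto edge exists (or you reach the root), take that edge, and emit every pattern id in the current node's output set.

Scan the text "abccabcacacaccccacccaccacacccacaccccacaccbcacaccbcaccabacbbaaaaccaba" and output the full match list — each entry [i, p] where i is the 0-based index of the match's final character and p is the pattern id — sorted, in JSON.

Build automaton:
Trie (insert patterns):
  n0 'ε': b→10 c→1
  n1 'c': a→2 c→7
  n2 'ca': c→3
  n3 'cac': a→4 c→14
  n4 'caca': c→5
  n5 'cacac': c→6
  n6 'cacacc': ·  [P0 ends]
  n7 'cc': a→8
  n8 'cca': b→9
  n9 'ccab': ·  [P1 ends]
  n10 'b': a→11
  n11 'ba': a→12
  n12 'baa': a→13
  n13 'baaa': ·  [P2 ends]
  n14 'cacc': ·  [P3 ends]

Failure links (BFS by depth):
  n1('c'): parent n0 fail=0; on 'c' 0 → fail=0;  out ∅∪∅=∅
  n10('b'): parent n0 fail=0; on 'b' 0 → fail=0;  out ∅∪∅=∅
  n2('ca'): parent n1 fail=0; on 'a' 0 → fail=0;  out ∅∪∅=∅
  n7('cc'): parent n1 fail=0; on 'c' 0 → fail=1;  out ∅∪∅=∅
  n11('ba'): parent n10 fail=0; on 'a' 0 → fail=0;  out ∅∪∅=∅
  n3('cac'): parent n2 fail=0; on 'c' 0 → fail=1;  out ∅∪∅=∅
  n8('cca'): parent n7 fail=1; on 'a' 1 → fail=2;  out ∅∪∅=∅
  n12('baa'): parent n11 fail=0; on 'a' 0 → fail=0;  out ∅∪∅=∅
  n4('caca'): parent n3 fail=1; on 'a' 1 → fail=2;  out ∅∪∅=∅
  n9('ccab'): parent n8 fail=2; on 'b' 2→0 → fail=10;  out {1}∪∅={1}
  n13('baaa'): parent n12 fail=0; on 'a' 0 → fail=0;  out {2}∪∅={2}
  n14('cacc'): parent n3 fail=1; on 'c' 1 → fail=7;  out {3}∪∅={3}
  n5('cacac'): parent n4 fail=2; on 'c' 2 → fail=3;  out ∅∪∅=∅
  n6('cacacc'): parent n5 fail=3; on 'c' 3 → fail=14;  out {0}∪{3}={0,3}

Scan:
i=0 'a': node 0→0
i=1 'b': node 0→10
i=2 'c': node 10→1 (via fail)
i=3 'c': node 1→7
i=4 'a': node 7→8
i=5 'b': node 8→9  emit P1@[2:5]
i=6 'c': node 9→1 (via fail)
i=7 'a': node 1→2
i=8 'c': node 2→3
i=9 'a': node 3→4
i=10 'c': node 4→5
i=11 'a': node 5→4 (via fail)
i=12 'c': node 4→5
i=13 'c': node 5→6  emit P0@[8:13],P3@[10:13]
i=14 'c': node 6→7 (via fail)
i=15 'c': node 7→7 (via fail)
i=16 'a': node 7→8
i=17 'c': node 8→3 (via fail)
i=18 'c': node 3→14  emit P3@[15:18]
i=19 'c': node 14→7 (via fail)
i=20 'a': node 7→8
i=21 'c': node 8→3 (via fail)
i=22 'c': node 3→14  emit P3@[19:22]
i=23 'a': node 14→8 (via fail)
i=24 'c': node 8→3 (via fail)
i=25 'a': node 3→4
i=26 'c': node 4→5
i=27 'c': node 5→6  emit P0@[22:27],P3@[24:27]
i=28 'c': node 6→7 (via fail)
i=29 'a': node 7→8
i=30 'c': node 8→3 (via fail)
i=31 'a': node 3→4
i=32 'c': node 4→5
i=33 'c': node 5→6  emit P0@[28:33],P3@[30:33]
i=34 'c': node 6→7 (via fail)
i=35 'c': node 7→7 (via fail)
i=36 'a': node 7→8
i=37 'c': node 8→3 (via fail)
i=38 'a': node 3→4
i=39 'c': node 4→5
i=40 'c': node 5→6  emit P0@[35:40],P3@[37:40]
i=41 'b': node 6→10 (via fail)
i=42 'c': node 10→1 (via fail)
i=43 'a': node 1→2
i=44 'c': node 2→3
i=45 'a': node 3→4
i=46 'c': node 4→5
i=47 'c': node 5→6  emit P0@[42:47],P3@[44:47]
i=48 'b': node 6→10 (via fail)
i=49 'c': node 10→1 (via fail)
i=50 'a': node 1→2
i=51 'c': node 2→3
i=52 'c': node 3→14  emit P3@[49:52]
i=53 'a': node 14→8 (via fail)
i=54 'b': node 8→9  emit P1@[51:54]
i=55 'a': node 9→11 (via fail)
i=56 'c': node 11→1 (via fail)
i=57 'b': node 1→10 (via fail)
i=58 'b': node 10→10 (via fail)
i=59 'a': node 10→11
i=60 'a': node 11→12
i=61 'a': node 12→13  emit P2@[58:61]
i=62 'a': node 13→0 (via fail)
i=63 'c': node 0→1
i=64 'c': node 1→7
i=65 'a': node 7→8
i=66 'b': node 8→9  emit P1@[63:66]
i=67 'a': node 9→11 (via fail)

Matches: [[5,1],[13,0],[13,3],[18,3],[22,3],[27,0],[27,3],[33,0],[33,3],[40,0],[40,3],[47,0],[47,3],[52,3],[54,1],[61,2],[66,1]]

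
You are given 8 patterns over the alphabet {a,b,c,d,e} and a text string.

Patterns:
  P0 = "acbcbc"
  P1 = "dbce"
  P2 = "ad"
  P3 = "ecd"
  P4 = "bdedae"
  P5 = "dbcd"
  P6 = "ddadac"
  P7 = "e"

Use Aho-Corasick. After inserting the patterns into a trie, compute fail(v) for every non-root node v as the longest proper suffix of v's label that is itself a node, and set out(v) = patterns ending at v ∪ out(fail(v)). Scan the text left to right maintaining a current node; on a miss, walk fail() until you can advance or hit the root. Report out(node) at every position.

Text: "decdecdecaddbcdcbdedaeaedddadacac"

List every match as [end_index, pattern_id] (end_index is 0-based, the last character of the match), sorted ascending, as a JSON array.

Build automaton:
Trie nodes:
  n0 'ε': a→1 b→15 d→7 e→12
  n1 'a': c→2 d→11
  n2 'ac': b→3
  n3 'acb': c→4
  n4 'acbc': b→5
  n5 'acbcb': c→6
  n6 'acbcbc': ·  ←P0
  n7 'd': b→8 d→22
  n8 'db': c→9
  n9 'dbc': d→21 e→10
  n10 'dbce': ·  ←P1
  n11 'ad': ·  ←P2
  n12 'e': c→13  ←P7
  n13 'ec': d→14
  n14 'ecd': ·  ←P3
  n15 'b': d→16
  n16 'bd': e→17
  n17 'bde': d→18
  n18 'bded': a→19
  n19 'bdeda': e→20
  n20 'bdedae': ·  ←P4
  n21 'dbcd': ·  ←P5
  n22 'dd': a→23
  n23 'dda': d→24
  n24 'ddad': a→25
  n25 'ddada': c→26
  n26 'ddadac': ·  ←P6

Failure links (BFS by depth):
  fail(1) 'a': from fail(0)=0 chase 'a': 0 ⇒ 0;  out=∅∪out(0)=∅
  fail(7) 'd': from fail(0)=0 chase 'd': 0 ⇒ 0;  out=∅∪out(0)=∅
  fail(12) 'e': from fail(0)=0 chase 'e': 0 ⇒ 0;  out={7}∪out(0)={7}
  fail(15) 'b': from fail(0)=0 chase 'b': 0 ⇒ 0;  out=∅∪out(0)=∅
  fail(2) 'ac': from fail(1)=0 chase 'c': 0 ⇒ 0;  out=∅∪out(0)=∅
  fail(8) 'db': from fail(7)=0 chase 'b': 0 ⇒ 15;  out=∅∪out(15)=∅
  fail(11) 'ad': from fail(1)=0 chase 'd': 0 ⇒ 7;  out={2}∪out(7)={2}
  fail(13) 'ec': from fail(12)=0 chase 'c': 0 ⇒ 0;  out=∅∪out(0)=∅
  fail(16) 'bd': from fail(15)=0 chase 'd': 0 ⇒ 7;  out=∅∪out(7)=∅
  fail(22) 'dd': from fail(7)=0 chase 'd': 0 ⇒ 7;  out=∅∪out(7)=∅
  fail(3) 'acb': from fail(2)=0 chase 'b': 0 ⇒ 15;  out=∅∪out(15)=∅
  fail(9) 'dbc': from fail(8)=15 chase 'c': 15→0 ⇒ 0;  out=∅∪out(0)=∅
  fail(14) 'ecd': from fail(13)=0 chase 'd': 0 ⇒ 7;  out={3}∪out(7)={3}
  fail(17) 'bde': from fail(16)=7 chase 'e': 7→0 ⇒ 12;  out=∅∪out(12)={7}
  fail(23) 'dda': from fail(22)=7 chase 'a': 7→0 ⇒ 1;  out=∅∪out(1)=∅
  fail(4) 'acbc': from fail(3)=15 chase 'c': 15→0 ⇒ 0;  out=∅∪out(0)=∅
  fail(10) 'dbce': from fail(9)=0 chase 'e': 0 ⇒ 12;  out={1}∪out(12)={1,7}
  fail(18) 'bded': from fail(17)=12 chase 'd': 12→0 ⇒ 7;  out=∅∪out(7)=∅
  fail(21) 'dbcd': from fail(9)=0 chase 'd': 0 ⇒ 7;  out={5}∪out(7)={5}
  fail(24) 'ddad': from fail(23)=1 chase 'd': 1 ⇒ 11;  out=∅∪out(11)={2}
  fail(5) 'acbcb': from fail(4)=0 chase 'b': 0 ⇒ 15;  out=∅∪out(15)=∅
  fail(19) 'bdeda': from fail(18)=7 chase 'a': 7→0 ⇒ 1;  out=∅∪out(1)=∅
  fail(25) 'ddada': from fail(24)=11 chase 'a': 11→7→0 ⇒ 1;  out=∅∪out(1)=∅
  fail(6) 'acbcbc': from fail(5)=15 chase 'c': 15→0 ⇒ 0;  out={0}∪out(0)={0}
  fail(20) 'bdedae': from fail(19)=1 chase 'e': 1→0 ⇒ 12;  out={4}∪out(12)={4,7}
  fail(26) 'ddadac': from fail(25)=1 chase 'c': 1 ⇒ 2;  out={6}∪out(2)={6}

Scan:
[0] read 'd'  n0⇒n7
[1] read 'e'  n7⇒n12 (via fail)  → match P7@[1:1]
[2] read 'c'  n12⇒n13
[3] read 'd'  n13⇒n14  → match P3@[1:3]
[4] read 'e'  n14⇒n12 (via fail)  → match P7@[4:4]
[5] read 'c'  n12⇒n13
[6] read 'd'  n13⇒n14  → match P3@[4:6]
[7] read 'e'  n14⇒n12 (via fail)  → match P7@[7:7]
[8] read 'c'  n12⇒n13
[9] read 'a'  n13⇒n1 (via fail)
[10] read 'd'  n1⇒n11  → match P2@[9:10]
[11] read 'd'  n11⇒n22 (via fail)
[12] read 'b'  n22⇒n8 (via fail)
[13] read 'c'  n8⇒n9
[14] read 'd'  n9⇒n21  → match P5@[11:14]
[15] read 'c'  n21⇒n0 (via fail)
[16] read 'b'  n0⇒n15
[17] read 'd'  n15⇒n16
[18] read 'e'  n16⇒n17  → match P7@[18:18]
[19] read 'd'  n17⇒n18
[20] read 'a'  n18⇒n19
[21] read 'e'  n19⇒n20  → match P4@[16:21],P7@[21:21]
[22] read 'a'  n20⇒n1 (via fail)
[23] read 'e'  n1⇒n12 (via fail)  → match P7@[23:23]
[24] read 'd'  n12⇒n7 (via fail)
[25] read 'd'  n7⇒n22
[26] read 'd'  n22⇒n22 (via fail)
[27] read 'a'  n22⇒n23
[28] read 'd'  n23⇒n24  → match P2@[27:28]
[29] read 'a'  n24⇒n25
[30] read 'c'  n25⇒n26  → match P6@[25:30]
[31] read 'a'  n26⇒n1 (via fail)
[32] read 'c'  n1⇒n2

Matches: [[1,7],[3,3],[4,7],[6,3],[7,7],[10,2],[14,5],[18,7],[21,4],[21,7],[23,7],[28,2],[30,6]]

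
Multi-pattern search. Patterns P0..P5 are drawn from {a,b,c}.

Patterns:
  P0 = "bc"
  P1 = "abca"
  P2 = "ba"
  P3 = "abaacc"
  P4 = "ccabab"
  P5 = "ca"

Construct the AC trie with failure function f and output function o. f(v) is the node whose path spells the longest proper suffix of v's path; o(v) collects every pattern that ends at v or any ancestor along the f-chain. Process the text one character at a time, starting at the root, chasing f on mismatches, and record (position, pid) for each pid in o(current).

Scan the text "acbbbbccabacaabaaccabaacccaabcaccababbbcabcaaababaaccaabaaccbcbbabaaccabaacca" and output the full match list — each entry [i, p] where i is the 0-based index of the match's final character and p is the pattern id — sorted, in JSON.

Build:
Trie (insert patterns):
  0='ε' goto a→3 b→1 c→12
  1='b' goto a→7 c→2
  2='bc' goto ·  ←P0
  3='a' goto b→4
  4='ab' goto a→8 c→5
  5='abc' goto a→6
  6='abca' goto ·  ←P1
  7='ba' goto ·  ←P2
  8='aba' goto a→9
  9='abaa' goto c→10
  10='abaac' goto c→11
  11='abaacc' goto ·  ←P3
  12='c' goto a→18 c→13
  13='cc' goto a→14
  14='cca' goto b→15
  15='ccab' goto a→16
  16='ccaba' goto b→17
  17='ccabab' goto ·  ←P4
  18='ca' goto ·  ←P5

Failure links (BFS by depth):
  n1('b'): parent n0 fail=0; on 'b' 0 → fail=0;  out ∅∪∅=∅
  n3('a'): parent n0 fail=0; on 'a' 0 → fail=0;  out ∅∪∅=∅
  n12('c'): parent n0 fail=0; on 'c' 0 → fail=0;  out ∅∪∅=∅
  n2('bc'): parent n1 fail=0; on 'c' 0 → fail=12;  out {0}∪∅={0}
  n4('ab'): parent n3 fail=0; on 'b' 0 → fail=1;  out ∅∪∅=∅
  n7('ba'): parent n1 fail=0; on 'a' 0 → fail=3;  out {2}∪∅={2}
  n13('cc'): parent n12 fail=0; on 'c' 0 → fail=12;  out ∅∪∅=∅
  n18('ca'): parent n12 fail=0; on 'a' 0 → fail=3;  out {5}∪∅={5}
  n5('abc'): parent n4 fail=1; on 'c' 1 → fail=2;  out ∅∪{0}={0}
  n8('aba'): parent n4 fail=1; on 'a' 1 → fail=7;  out ∅∪{2}={2}
  n14('cca'): parent n13 fail=12; on 'a' 12 → fail=18;  out ∅∪{5}={5}
  n6('abca'): parent n5 fail=2; on 'a' 2→12 → fail=18;  out {1}∪{5}={1,5}
  n9('abaa'): parent n8 fail=7; on 'a' 7→3→0 → fail=3;  out ∅∪∅=∅
  n15('ccab'): parent n14 fail=18; on 'b' 18→3 → fail=4;  out ∅∪∅=∅
  n10('abaac'): parent n9 fail=3; on 'c' 3→0 → fail=12;  out ∅∪∅=∅
  n16('ccaba'): parent n15 fail=4; on 'a' 4 → fail=8;  out ∅∪{2}={2}
  n11('abaacc'): parent n10 fail=12; on 'c' 12 → fail=13;  out {3}∪∅={3}
  n17('ccabab'): parent n16 fail=8; on 'b' 8→7→3 → fail=4;  out {4}∪∅={4}

Run:
pos 0 'a': at 3
pos 1 'c': at 12 (fail-walked)
pos 2 'b': at 1 (fail-walked)
pos 3 'b': at 1 (fail-walked)
pos 4 'b': at 1 (fail-walked)
pos 5 'b': at 1 (fail-walked)
pos 6 'c': at 2  → match P0@[5:6]
pos 7 'c': at 13 (fail-walked)
pos 8 'a': at 14  → match P5@[7:8]
pos 9 'b': at 15
pos 10 'a': at 16  → match P2@[9:10]
pos 11 'c': at 12 (fail-walked)
pos 12 'a': at 18  → match P5@[11:12]
pos 13 'a': at 3 (fail-walked)
pos 14 'b': at 4
pos 15 'a': at 8  → match P2@[14:15]
pos 16 'a': at 9
pos 17 'c': at 10
pos 18 'c': at 11  → match P3@[13:18]
pos 19 'a': at 14 (fail-walked)  → match P5@[18:19]
pos 20 'b': at 15
pos 21 'a': at 16  → match P2@[20:21]
pos 22 'a': at 9 (fail-walked)
pos 23 'c': at 10
pos 24 'c': at 11  → match P3@[19:24]
pos 25 'c': at 13 (fail-walked)
pos 26 'a': at 14  → match P5@[25:26]
pos 27 'a': at 3 (fail-walked)
pos 28 'b': at 4
pos 29 'c': at 5  → match P0@[28:29]
pos 30 'a': at 6  → match P1@[27:30],P5@[29:30]
pos 31 'c': at 12 (fail-walked)
pos 32 'c': at 13
pos 33 'a': at 14  → match P5@[32:33]
pos 34 'b': at 15
pos 35 'a': at 16  → match P2@[34:35]
pos 36 'b': at 17  → match P4@[31:36]
pos 37 'b': at 1 (fail-walked)
pos 38 'b': at 1 (fail-walked)
pos 39 'c': at 2  → match P0@[38:39]
pos 40 'a': at 18 (fail-walked)  → match P5@[39:40]
pos 41 'b': at 4 (fail-walked)
pos 42 'c': at 5  → match P0@[41:42]
pos 43 'a': at 6  → match P1@[40:43],P5@[42:43]
pos 44 'a': at 3 (fail-walked)
pos 45 'a': at 3 (fail-walked)
pos 46 'b': at 4
pos 47 'a': at 8  → match P2@[46:47]
pos 48 'b': at 4 (fail-walked)
pos 49 'a': at 8  → match P2@[48:49]
pos 50 'a': at 9
pos 51 'c': at 10
pos 52 'c': at 11  → match P3@[47:52]
pos 53 'a': at 14 (fail-walked)  → match P5@[52:53]
pos 54 'a': at 3 (fail-walked)
pos 55 'b': at 4
pos 56 'a': at 8  → match P2@[55:56]
pos 57 'a': at 9
pos 58 'c': at 10
pos 59 'c': at 11  → match P3@[54:59]
pos 60 'b': at 1 (fail-walked)
pos 61 'c': at 2  → match P0@[60:61]
pos 62 'b': at 1 (fail-walked)
pos 63 'b': at 1 (fail-walked)
pos 64 'a': at 7  → match P2@[63:64]
pos 65 'b': at 4 (fail-walked)
pos 66 'a': at 8  → match P2@[65:66]
pos 67 'a': at 9
pos 68 'c': at 10
pos 69 'c': at 11  → match P3@[64:69]
pos 70 'a': at 14 (fail-walked)  → match P5@[69:70]
pos 71 'b': at 15
pos 72 'a': at 16  → match P2@[71:72]
pos 73 'a': at 9 (fail-walked)
pos 74 'c': at 10
pos 75 'c': at 11  → match P3@[70:75]
pos 76 'a': at 14 (fail-walked)  → match P5@[75:76]

All matches (sorted): [[6,0],[8,5],[10,2],[12,5],[15,2],[18,3],[19,5],[21,2],[24,3],[26,5],[29,0],[30,1],[30,5],[33,5],[35,2],[36,4],[39,0],[40,5],[42,0],[43,1],[43,5],[47,2],[49,2],[52,3],[53,5],[56,2],[59,3],[61,0],[64,2],[66,2],[69,3],[70,5],[72,2],[75,3],[76,5]]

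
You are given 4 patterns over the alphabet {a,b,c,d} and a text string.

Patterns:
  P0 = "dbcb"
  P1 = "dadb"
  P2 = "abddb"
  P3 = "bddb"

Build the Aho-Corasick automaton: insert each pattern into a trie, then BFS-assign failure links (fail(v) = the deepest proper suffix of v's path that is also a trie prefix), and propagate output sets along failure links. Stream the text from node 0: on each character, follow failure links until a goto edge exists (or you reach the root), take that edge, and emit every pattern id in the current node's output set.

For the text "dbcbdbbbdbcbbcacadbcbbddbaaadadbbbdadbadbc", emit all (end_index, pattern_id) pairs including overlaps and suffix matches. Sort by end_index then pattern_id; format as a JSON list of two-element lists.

Construct AC machine:
Trie nodes:
  n0 'ε': a→8 b→13 d→1
  n1 'd': a→5 b→2
  n2 'db': c→3
  n3 'dbc': b→4
  n4 'dbcb': ·  [P0 ends]
  n5 'da': d→6
  n6 'dad': b→7
  n7 'dadb': ·  [P1 ends]
  n8 'a': b→9
  n9 'ab': d→10
  n10 'abd': d→11
  n11 'abdd': b→12
  n12 'abddb': ·  [P2 ends]
  n13 'b': d→14
  n14 'bd': d→15
  n15 'bdd': b→16
  n16 'bddb': ·  [P3 ends]

Failure links (BFS by depth):
  fail(1) 'd': from fail(0)=0 chase 'd': 0 ⇒ 0;  out=∅∪out(0)=∅
  fail(8) 'a': from fail(0)=0 chase 'a': 0 ⇒ 0;  out=∅∪out(0)=∅
  fail(13) 'b': from fail(0)=0 chase 'b': 0 ⇒ 0;  out=∅∪out(0)=∅
  fail(2) 'db': from fail(1)=0 chase 'b': 0 ⇒ 13;  out=∅∪out(13)=∅
  fail(5) 'da': from fail(1)=0 chase 'a': 0 ⇒ 8;  out=∅∪out(8)=∅
  fail(9) 'ab': from fail(8)=0 chase 'b': 0 ⇒ 13;  out=∅∪out(13)=∅
  fail(14) 'bd': from fail(13)=0 chase 'd': 0 ⇒ 1;  out=∅∪out(1)=∅
  fail(3) 'dbc': from fail(2)=13 chase 'c': 13→0 ⇒ 0;  out=∅∪out(0)=∅
  fail(6) 'dad': from fail(5)=8 chase 'd': 8→0 ⇒ 1;  out=∅∪out(1)=∅
  fail(10) 'abd': from fail(9)=13 chase 'd': 13 ⇒ 14;  out=∅∪out(14)=∅
  fail(15) 'bdd': from fail(14)=1 chase 'd': 1→0 ⇒ 1;  out=∅∪out(1)=∅
  fail(4) 'dbcb': from fail(3)=0 chase 'b': 0 ⇒ 13;  out={0}∪out(13)={0}
  fail(7) 'dadb': from fail(6)=1 chase 'b': 1 ⇒ 2;  out={1}∪out(2)={1}
  fail(11) 'abdd': from fail(10)=14 chase 'd': 14 ⇒ 15;  out=∅∪out(15)=∅
  fail(16) 'bddb': from fail(15)=1 chase 'b': 1 ⇒ 2;  out={3}∪out(2)={3}
  fail(12) 'abddb': from fail(11)=15 chase 'b': 15 ⇒ 16;  out={2}∪out(16)={2,3}

Scan:
i=0 'd': node 0→1
i=1 'b': node 1→2
i=2 'c': node 2→3
i=3 'b': node 3→4  emit P0@[0:3]
i=4 'd': node 4→14 ·f
i=5 'b': node 14→2 ·f
i=6 'b': node 2→13 ·f
i=7 'b': node 13→13 ·f
i=8 'd': node 13→14
i=9 'b': node 14→2 ·f
i=10 'c': node 2→3
i=11 'b': node 3→4  emit P0@[8:11]
i=12 'b': node 4→13 ·f
i=13 'c': node 13→0 ·f
i=14 'a': node 0→8
i=15 'c': node 8→0 ·f
i=16 'a': node 0→8
i=17 'd': node 8→1 ·f
i=18 'b': node 1→2
i=19 'c': node 2→3
i=20 'b': node 3→4  emit P0@[17:20]
i=21 'b': node 4→13 ·f
i=22 'd': node 13→14
i=23 'd': node 14→15
i=24 'b': node 15→16  emit P3@[21:24]
i=25 'a': node 16→8 ·f
i=26 'a': node 8→8 ·f
i=27 'a': node 8→8 ·f
i=28 'd': node 8→1 ·f
i=29 'a': node 1→5
i=30 'd': node 5→6
i=31 'b': node 6→7  emit P1@[28:31]
i=32 'b': node 7→13 ·f
i=33 'b': node 13→13 ·f
i=34 'd': node 13→14
i=35 'a': node 14→5 ·f
i=36 'd': node 5→6
i=37 'b': node 6→7  emit P1@[34:37]
i=38 'a': node 7→8 ·f
i=39 'd': node 8→1 ·f
i=40 'b': node 1→2
i=41 'c': node 2→3

Result: [[3,0],[11,0],[20,0],[24,3],[31,1],[37,1]]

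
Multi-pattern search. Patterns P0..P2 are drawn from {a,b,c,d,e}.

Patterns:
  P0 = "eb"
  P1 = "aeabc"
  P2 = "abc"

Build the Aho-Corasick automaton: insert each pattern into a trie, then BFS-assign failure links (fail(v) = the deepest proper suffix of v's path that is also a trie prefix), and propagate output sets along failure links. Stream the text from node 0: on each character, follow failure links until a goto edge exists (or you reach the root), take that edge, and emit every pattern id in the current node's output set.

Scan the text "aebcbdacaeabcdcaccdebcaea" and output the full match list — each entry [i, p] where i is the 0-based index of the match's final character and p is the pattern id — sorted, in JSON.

Build automaton:
Trie nodes:
  0='ε' goto a→3 e→1
  1='e' goto b→2
  2='eb' goto ·  [P0 ends]
  3='a' goto b→8 e→4
  4='ae' goto a→5
  5='aea' goto b→6
  6='aeab' goto c→7
  7='aeabc' goto ·  [P1 ends]
  8='ab' goto c→9
  9='abc' goto ·  [P2 ends]

Failure links (BFS by depth):
  n1('e'): parent n0 fail=0; on 'e' 0 → fail=0;  out ∅∪∅=∅
  n3('a'): parent n0 fail=0; on 'a' 0 → fail=0;  out ∅∪∅=∅
  n2('eb'): parent n1 fail=0; on 'b' 0 → fail=0;  out {0}∪∅={0}
  n4('ae'): parent n3 fail=0; on 'e' 0 → fail=1;  out ∅∪∅=∅
  n8('ab'): parent n3 fail=0; on 'b' 0 → fail=0;  out ∅∪∅=∅
  n5('aea'): parent n4 fail=1; on 'a' 1→0 → fail=3;  out ∅∪∅=∅
  n9('abc'): parent n8 fail=0; on 'c' 0 → fail=0;  out {2}∪∅={2}
  n6('aeab'): parent n5 fail=3; on 'b' 3 → fail=8;  out ∅∪∅=∅
  n7('aeabc'): parent n6 fail=8; on 'c' 8 → fail=9;  out {1}∪{2}={1,2}

Scan:
[0] read 'a'  n0⇒n3
[1] read 'e'  n3⇒n4
[2] read 'b'  n4⇒n2 (fail-walked)  emit P0@[1:2]
[3] read 'c'  n2⇒n0 (fail-walked)
[4] read 'b'  n0⇒n0
[5] read 'd'  n0⇒n0
[6] read 'a'  n0⇒n3
[7] read 'c'  n3⇒n0 (fail-walked)
[8] read 'a'  n0⇒n3
[9] read 'e'  n3⇒n4
[10] read 'a'  n4⇒n5
[11] read 'b'  n5⇒n6
[12] read 'c'  n6⇒n7  emit P1@[8:12],P2@[10:12]
[13] read 'd'  n7⇒n0 (fail-walked)
[14] read 'c'  n0⇒n0
[15] read 'a'  n0⇒n3
[16] read 'c'  n3⇒n0 (fail-walked)
[17] read 'c'  n0⇒n0
[18] read 'd'  n0⇒n0
[19] read 'e'  n0⇒n1
[20] read 'b'  n1⇒n2  emit P0@[19:20]
[21] read 'c'  n2⇒n0 (fail-walked)
[22] read 'a'  n0⇒n3
[23] read 'e'  n3⇒n4
[24] read 'a'  n4⇒n5

Matches: [[2,0],[12,1],[12,2],[20,0]]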